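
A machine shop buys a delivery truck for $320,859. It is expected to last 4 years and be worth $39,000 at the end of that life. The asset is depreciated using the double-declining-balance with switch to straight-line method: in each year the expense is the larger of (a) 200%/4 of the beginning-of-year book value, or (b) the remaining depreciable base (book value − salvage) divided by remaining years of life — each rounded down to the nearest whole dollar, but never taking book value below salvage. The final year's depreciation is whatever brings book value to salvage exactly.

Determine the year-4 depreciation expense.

Depreciable base = $320,859 − $39,000 = $281,859.
Year 1: DB = ⌊$320,859 × 200%/4⌋ = $160,429; SL = ⌊$281,859/4⌋ = $70,464 → take DB $160,429. Book value $160,430.
Year 2: DB = ⌊$160,430 × 200%/4⌋ = $80,215; SL = ⌊$121,430/3⌋ = $40,476 → take DB $80,215. Book value $80,215.
Year 3: DB = ⌊$80,215 × 200%/4⌋ = $40,107; SL = ⌊$41,215/2⌋ = $20,607 → take DB $40,107. Book value $40,108.
Year 4 (final): $40,108 − $39,000 = $1,108. Book value $39,000.

$1,108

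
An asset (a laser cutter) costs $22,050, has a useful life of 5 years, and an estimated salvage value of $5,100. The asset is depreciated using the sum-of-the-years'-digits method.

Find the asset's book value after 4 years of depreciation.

$6,230

Depreciable base = $22,050 − $5,100 = $16,950.
Sum of the years' digits = 5+4+3+2+1 = 15.
Year 1: $16,950 × 5/15 = $5,650. Book value $16,400.
Year 2: $16,950 × 4/15 = $4,520. Book value $11,880.
Year 3: $16,950 × 3/15 = $3,390. Book value $8,490.
Year 4: $16,950 × 2/15 = $2,260. Book value $6,230.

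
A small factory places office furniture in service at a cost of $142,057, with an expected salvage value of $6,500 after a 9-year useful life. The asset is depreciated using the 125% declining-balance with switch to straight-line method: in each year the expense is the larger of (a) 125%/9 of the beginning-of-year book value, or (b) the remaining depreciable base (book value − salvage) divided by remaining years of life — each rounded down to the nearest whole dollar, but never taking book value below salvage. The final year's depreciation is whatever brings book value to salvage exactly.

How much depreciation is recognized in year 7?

Depreciable base = $142,057 − $6,500 = $135,557.
Year 1: DB = ⌊$142,057 × 125%/9⌋ = $19,730; SL = ⌊$135,557/9⌋ = $15,061 → take DB $19,730. Book value $122,327.
Year 2: DB = ⌊$122,327 × 125%/9⌋ = $16,989; SL = ⌊$115,827/8⌋ = $14,478 → take DB $16,989. Book value $105,338.
Year 3: DB = ⌊$105,338 × 125%/9⌋ = $14,630; SL = ⌊$98,838/7⌋ = $14,119 → take DB $14,630. Book value $90,708.
Year 4: DB = ⌊$90,708 × 125%/9⌋ = $12,598; SL = ⌊$84,208/6⌋ = $14,034 → take SL $14,034. Book value $76,674.
Year 5: DB = ⌊$76,674 × 125%/9⌋ = $10,649; SL = ⌊$70,174/5⌋ = $14,034 → take SL $14,034. Book value $62,640.
Year 6: DB = ⌊$62,640 × 125%/9⌋ = $8,700; SL = ⌊$56,140/4⌋ = $14,035 → take SL $14,035. Book value $48,605.
Year 7: DB = ⌊$48,605 × 125%/9⌋ = $6,750; SL = ⌊$42,105/3⌋ = $14,035 → take SL $14,035. Book value $34,570.

$14,035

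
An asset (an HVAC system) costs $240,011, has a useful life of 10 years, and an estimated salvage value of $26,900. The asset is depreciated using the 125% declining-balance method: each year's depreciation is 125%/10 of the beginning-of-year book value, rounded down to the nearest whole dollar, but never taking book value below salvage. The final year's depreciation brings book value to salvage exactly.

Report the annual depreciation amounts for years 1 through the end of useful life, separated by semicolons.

Depreciable base = $240,011 − $26,900 = $213,111.
Year 1: ⌊$240,011 × 125%/10⌋ = $30,001. Book value $210,010.
Year 2: ⌊$210,010 × 125%/10⌋ = $26,251. Book value $183,759.
Year 3: ⌊$183,759 × 125%/10⌋ = $22,969. Book value $160,790.
Year 4: ⌊$160,790 × 125%/10⌋ = $20,098. Book value $140,692.
Year 5: ⌊$140,692 × 125%/10⌋ = $17,586. Book value $123,106.
Year 6: ⌊$123,106 × 125%/10⌋ = $15,388. Book value $107,718.
Year 7: ⌊$107,718 × 125%/10⌋ = $13,464. Book value $94,254.
Year 8: ⌊$94,254 × 125%/10⌋ = $11,781. Book value $82,473.
Year 9: ⌊$82,473 × 125%/10⌋ = $10,309. Book value $72,164.
Year 10 (final): $72,164 − $26,900 = $45,264. Book value $26,900.

$30,001; $26,251; $22,969; $20,098; $17,586; $15,388; $13,464; $11,781; $10,309; $45,264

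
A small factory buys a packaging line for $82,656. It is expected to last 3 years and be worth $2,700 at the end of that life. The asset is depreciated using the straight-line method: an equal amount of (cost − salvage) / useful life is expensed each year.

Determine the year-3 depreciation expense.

$26,652

Depreciable base = $82,656 − $2,700 = $79,956.
Annual expense = $79,956 / 3 = $26,652.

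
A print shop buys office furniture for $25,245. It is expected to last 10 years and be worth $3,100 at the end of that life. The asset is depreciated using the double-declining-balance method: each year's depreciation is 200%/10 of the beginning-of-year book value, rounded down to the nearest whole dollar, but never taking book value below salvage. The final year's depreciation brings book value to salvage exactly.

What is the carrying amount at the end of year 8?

$4,237

Depreciable base = $25,245 − $3,100 = $22,145.
Year 1: ⌊$25,245 × 200%/10⌋ = $5,049. Book value $20,196.
Year 2: ⌊$20,196 × 200%/10⌋ = $4,039. Book value $16,157.
Year 3: ⌊$16,157 × 200%/10⌋ = $3,231. Book value $12,926.
Year 4: ⌊$12,926 × 200%/10⌋ = $2,585. Book value $10,341.
Year 5: ⌊$10,341 × 200%/10⌋ = $2,068. Book value $8,273.
Year 6: ⌊$8,273 × 200%/10⌋ = $1,654. Book value $6,619.
Year 7: ⌊$6,619 × 200%/10⌋ = $1,323. Book value $5,296.
Year 8: ⌊$5,296 × 200%/10⌋ = $1,059. Book value $4,237.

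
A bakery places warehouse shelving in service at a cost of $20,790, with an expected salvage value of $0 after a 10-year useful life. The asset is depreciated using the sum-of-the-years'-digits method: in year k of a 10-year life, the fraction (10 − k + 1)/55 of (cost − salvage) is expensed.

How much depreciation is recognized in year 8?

Depreciable base = $20,790 − $0 = $20,790.
Sum of the years' digits = 10+9+8+7+6+5+4+3+2+1 = 55.
Year 1: $20,790 × 10/55 = $3,780. Book value $17,010.
Year 2: $20,790 × 9/55 = $3,402. Book value $13,608.
Year 3: $20,790 × 8/55 = $3,024. Book value $10,584.
Year 4: $20,790 × 7/55 = $2,646. Book value $7,938.
Year 5: $20,790 × 6/55 = $2,268. Book value $5,670.
Year 6: $20,790 × 5/55 = $1,890. Book value $3,780.
Year 7: $20,790 × 4/55 = $1,512. Book value $2,268.
Year 8: $20,790 × 3/55 = $1,134. Book value $1,134.

$1,134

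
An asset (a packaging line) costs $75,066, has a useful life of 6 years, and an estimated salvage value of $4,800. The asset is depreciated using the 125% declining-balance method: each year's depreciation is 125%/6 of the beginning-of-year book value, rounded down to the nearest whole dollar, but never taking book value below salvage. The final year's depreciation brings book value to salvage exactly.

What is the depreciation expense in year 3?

Depreciable base = $75,066 − $4,800 = $70,266.
Year 1: ⌊$75,066 × 125%/6⌋ = $15,638. Book value $59,428.
Year 2: ⌊$59,428 × 125%/6⌋ = $12,380. Book value $47,048.
Year 3: ⌊$47,048 × 125%/6⌋ = $9,801. Book value $37,247.

$9,801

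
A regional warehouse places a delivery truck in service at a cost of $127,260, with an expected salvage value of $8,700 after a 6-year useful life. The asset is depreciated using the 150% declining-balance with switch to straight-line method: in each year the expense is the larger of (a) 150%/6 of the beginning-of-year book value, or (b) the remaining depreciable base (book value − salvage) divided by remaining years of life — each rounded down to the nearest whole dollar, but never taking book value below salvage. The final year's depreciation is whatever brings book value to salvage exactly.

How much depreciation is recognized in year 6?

Depreciable base = $127,260 − $8,700 = $118,560.
Year 1: DB = ⌊$127,260 × 150%/6⌋ = $31,815; SL = ⌊$118,560/6⌋ = $19,760 → take DB $31,815. Book value $95,445.
Year 2: DB = ⌊$95,445 × 150%/6⌋ = $23,861; SL = ⌊$86,745/5⌋ = $17,349 → take DB $23,861. Book value $71,584.
Year 3: DB = ⌊$71,584 × 150%/6⌋ = $17,896; SL = ⌊$62,884/4⌋ = $15,721 → take DB $17,896. Book value $53,688.
Year 4: DB = ⌊$53,688 × 150%/6⌋ = $13,422; SL = ⌊$44,988/3⌋ = $14,996 → take SL $14,996. Book value $38,692.
Year 5: DB = ⌊$38,692 × 150%/6⌋ = $9,673; SL = ⌊$29,992/2⌋ = $14,996 → take SL $14,996. Book value $23,696.
Year 6 (final): $23,696 − $8,700 = $14,996. Book value $8,700.

$14,996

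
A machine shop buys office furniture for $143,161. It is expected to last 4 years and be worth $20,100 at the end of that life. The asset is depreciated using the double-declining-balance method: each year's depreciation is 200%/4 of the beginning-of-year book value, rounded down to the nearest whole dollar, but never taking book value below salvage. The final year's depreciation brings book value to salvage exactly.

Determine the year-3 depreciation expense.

Depreciable base = $143,161 − $20,100 = $123,061.
Year 1: ⌊$143,161 × 200%/4⌋ = $71,580. Book value $71,581.
Year 2: ⌊$71,581 × 200%/4⌋ = $35,790. Book value $35,791.
Year 3: ⌊$35,791 × 200%/4⌋ = $17,895, capped at $15,691. Book value $20,100.

$15,691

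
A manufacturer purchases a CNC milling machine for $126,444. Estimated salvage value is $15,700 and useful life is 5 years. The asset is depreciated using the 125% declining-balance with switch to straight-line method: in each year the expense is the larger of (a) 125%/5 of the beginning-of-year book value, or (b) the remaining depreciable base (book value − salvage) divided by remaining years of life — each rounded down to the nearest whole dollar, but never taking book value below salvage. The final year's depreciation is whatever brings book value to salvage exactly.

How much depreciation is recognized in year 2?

$23,708

Depreciable base = $126,444 − $15,700 = $110,744.
Year 1: DB = ⌊$126,444 × 125%/5⌋ = $31,611; SL = ⌊$110,744/5⌋ = $22,148 → take DB $31,611. Book value $94,833.
Year 2: DB = ⌊$94,833 × 125%/5⌋ = $23,708; SL = ⌊$79,133/4⌋ = $19,783 → take DB $23,708. Book value $71,125.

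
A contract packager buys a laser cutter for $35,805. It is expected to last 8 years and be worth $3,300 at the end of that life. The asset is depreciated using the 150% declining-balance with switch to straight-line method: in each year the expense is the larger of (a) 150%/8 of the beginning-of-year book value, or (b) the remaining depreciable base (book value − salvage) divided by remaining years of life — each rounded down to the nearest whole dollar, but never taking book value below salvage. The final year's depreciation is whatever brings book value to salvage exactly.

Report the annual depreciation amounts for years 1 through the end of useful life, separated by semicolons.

$6,713; $5,454; $4,432; $3,601; $3,076; $3,076; $3,076; $3,077

Depreciable base = $35,805 − $3,300 = $32,505.
Year 1: DB = ⌊$35,805 × 150%/8⌋ = $6,713; SL = ⌊$32,505/8⌋ = $4,063 → take DB $6,713. Book value $29,092.
Year 2: DB = ⌊$29,092 × 150%/8⌋ = $5,454; SL = ⌊$25,792/7⌋ = $3,684 → take DB $5,454. Book value $23,638.
Year 3: DB = ⌊$23,638 × 150%/8⌋ = $4,432; SL = ⌊$20,338/6⌋ = $3,389 → take DB $4,432. Book value $19,206.
Year 4: DB = ⌊$19,206 × 150%/8⌋ = $3,601; SL = ⌊$15,906/5⌋ = $3,181 → take DB $3,601. Book value $15,605.
Year 5: DB = ⌊$15,605 × 150%/8⌋ = $2,925; SL = ⌊$12,305/4⌋ = $3,076 → take SL $3,076. Book value $12,529.
Year 6: DB = ⌊$12,529 × 150%/8⌋ = $2,349; SL = ⌊$9,229/3⌋ = $3,076 → take SL $3,076. Book value $9,453.
Year 7: DB = ⌊$9,453 × 150%/8⌋ = $1,772; SL = ⌊$6,153/2⌋ = $3,076 → take SL $3,076. Book value $6,377.
Year 8 (final): $6,377 − $3,300 = $3,077. Book value $3,300.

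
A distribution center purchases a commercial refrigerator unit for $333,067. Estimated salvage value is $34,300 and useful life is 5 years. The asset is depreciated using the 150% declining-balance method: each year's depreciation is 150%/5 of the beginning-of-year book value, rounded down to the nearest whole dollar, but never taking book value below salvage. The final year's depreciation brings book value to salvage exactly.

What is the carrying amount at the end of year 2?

$163,203

Depreciable base = $333,067 − $34,300 = $298,767.
Year 1: ⌊$333,067 × 150%/5⌋ = $99,920. Book value $233,147.
Year 2: ⌊$233,147 × 150%/5⌋ = $69,944. Book value $163,203.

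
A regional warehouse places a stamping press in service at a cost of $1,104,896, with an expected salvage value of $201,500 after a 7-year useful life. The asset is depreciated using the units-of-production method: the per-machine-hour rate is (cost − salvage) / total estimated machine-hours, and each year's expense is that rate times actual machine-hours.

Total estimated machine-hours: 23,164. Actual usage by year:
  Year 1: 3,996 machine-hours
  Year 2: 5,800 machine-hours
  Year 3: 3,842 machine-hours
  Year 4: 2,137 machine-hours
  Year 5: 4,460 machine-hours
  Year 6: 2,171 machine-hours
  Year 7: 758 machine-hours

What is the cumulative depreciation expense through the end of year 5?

Depreciable base = $1,104,896 − $201,500 = $903,396.
Rate = $903,396 / 23,164 machine-hours = $39 per machine-hour.
Year 1: 3,996 × $39 = $155,844. Book value $949,052.
Year 2: 5,800 × $39 = $226,200. Book value $722,852.
Year 3: 3,842 × $39 = $149,838. Book value $573,014.
Year 4: 2,137 × $39 = $83,343. Book value $489,671.
Year 5: 4,460 × $39 = $173,940. Book value $315,731.
Accumulated through year 5 = $1,104,896 − $315,731 = $789,165.

$789,165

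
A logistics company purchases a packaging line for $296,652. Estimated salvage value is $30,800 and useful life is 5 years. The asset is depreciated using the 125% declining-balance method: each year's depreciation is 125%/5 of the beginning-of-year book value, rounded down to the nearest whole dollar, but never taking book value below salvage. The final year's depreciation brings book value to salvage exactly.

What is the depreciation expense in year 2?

Depreciable base = $296,652 − $30,800 = $265,852.
Year 1: ⌊$296,652 × 125%/5⌋ = $74,163. Book value $222,489.
Year 2: ⌊$222,489 × 125%/5⌋ = $55,622. Book value $166,867.

$55,622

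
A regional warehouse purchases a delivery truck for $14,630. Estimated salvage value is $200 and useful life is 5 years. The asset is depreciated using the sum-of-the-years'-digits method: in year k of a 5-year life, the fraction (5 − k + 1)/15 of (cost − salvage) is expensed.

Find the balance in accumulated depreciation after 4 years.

$13,468

Depreciable base = $14,630 − $200 = $14,430.
Sum of the years' digits = 5+4+3+2+1 = 15.
Year 1: $14,430 × 5/15 = $4,810. Book value $9,820.
Year 2: $14,430 × 4/15 = $3,848. Book value $5,972.
Year 3: $14,430 × 3/15 = $2,886. Book value $3,086.
Year 4: $14,430 × 2/15 = $1,924. Book value $1,162.
Accumulated through year 4 = $14,630 − $1,162 = $13,468.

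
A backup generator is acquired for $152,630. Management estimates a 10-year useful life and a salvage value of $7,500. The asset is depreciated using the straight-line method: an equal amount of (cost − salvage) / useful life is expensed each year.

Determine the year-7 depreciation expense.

$14,513

Depreciable base = $152,630 − $7,500 = $145,130.
Annual expense = $145,130 / 10 = $14,513.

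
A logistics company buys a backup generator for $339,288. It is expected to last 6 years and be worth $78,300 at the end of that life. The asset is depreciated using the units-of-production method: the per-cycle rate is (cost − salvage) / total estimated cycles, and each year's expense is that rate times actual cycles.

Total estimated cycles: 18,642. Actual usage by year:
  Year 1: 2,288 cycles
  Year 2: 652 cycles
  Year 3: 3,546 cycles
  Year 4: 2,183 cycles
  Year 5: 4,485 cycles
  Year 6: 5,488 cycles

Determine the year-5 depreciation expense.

Depreciable base = $339,288 − $78,300 = $260,988.
Rate = $260,988 / 18,642 cycles = $14 per cycle.
Year 1: 2,288 × $14 = $32,032. Book value $307,256.
Year 2: 652 × $14 = $9,128. Book value $298,128.
Year 3: 3,546 × $14 = $49,644. Book value $248,484.
Year 4: 2,183 × $14 = $30,562. Book value $217,922.
Year 5: 4,485 × $14 = $62,790. Book value $155,132.

$62,790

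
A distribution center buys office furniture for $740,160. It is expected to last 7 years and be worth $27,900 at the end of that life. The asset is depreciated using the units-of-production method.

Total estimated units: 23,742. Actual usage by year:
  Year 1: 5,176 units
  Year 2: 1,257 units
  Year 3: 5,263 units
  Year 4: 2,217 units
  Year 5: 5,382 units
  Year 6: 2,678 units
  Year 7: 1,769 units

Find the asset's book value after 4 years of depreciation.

Depreciable base = $740,160 − $27,900 = $712,260.
Rate = $712,260 / 23,742 units = $30 per unit.
Year 1: 5,176 × $30 = $155,280. Book value $584,880.
Year 2: 1,257 × $30 = $37,710. Book value $547,170.
Year 3: 5,263 × $30 = $157,890. Book value $389,280.
Year 4: 2,217 × $30 = $66,510. Book value $322,770.

$322,770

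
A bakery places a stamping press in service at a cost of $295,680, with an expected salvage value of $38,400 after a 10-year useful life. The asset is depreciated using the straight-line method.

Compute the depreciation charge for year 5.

$25,728

Depreciable base = $295,680 − $38,400 = $257,280.
Annual expense = $257,280 / 10 = $25,728.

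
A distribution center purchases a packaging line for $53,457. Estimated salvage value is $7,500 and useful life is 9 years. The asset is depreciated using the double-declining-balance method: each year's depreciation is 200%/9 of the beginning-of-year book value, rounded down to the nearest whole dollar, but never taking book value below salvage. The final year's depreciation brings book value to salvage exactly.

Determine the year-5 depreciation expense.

Depreciable base = $53,457 − $7,500 = $45,957.
Year 1: ⌊$53,457 × 200%/9⌋ = $11,879. Book value $41,578.
Year 2: ⌊$41,578 × 200%/9⌋ = $9,239. Book value $32,339.
Year 3: ⌊$32,339 × 200%/9⌋ = $7,186. Book value $25,153.
Year 4: ⌊$25,153 × 200%/9⌋ = $5,589. Book value $19,564.
Year 5: ⌊$19,564 × 200%/9⌋ = $4,347. Book value $15,217.

$4,347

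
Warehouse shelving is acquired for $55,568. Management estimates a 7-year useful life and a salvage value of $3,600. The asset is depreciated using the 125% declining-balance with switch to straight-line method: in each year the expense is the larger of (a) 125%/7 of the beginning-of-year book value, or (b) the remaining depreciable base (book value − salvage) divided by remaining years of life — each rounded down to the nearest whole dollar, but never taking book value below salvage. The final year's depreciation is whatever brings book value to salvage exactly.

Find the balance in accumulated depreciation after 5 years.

Depreciable base = $55,568 − $3,600 = $51,968.
Year 1: DB = ⌊$55,568 × 125%/7⌋ = $9,922; SL = ⌊$51,968/7⌋ = $7,424 → take DB $9,922. Book value $45,646.
Year 2: DB = ⌊$45,646 × 125%/7⌋ = $8,151; SL = ⌊$42,046/6⌋ = $7,007 → take DB $8,151. Book value $37,495.
Year 3: DB = ⌊$37,495 × 125%/7⌋ = $6,695; SL = ⌊$33,895/5⌋ = $6,779 → take SL $6,779. Book value $30,716.
Year 4: DB = ⌊$30,716 × 125%/7⌋ = $5,485; SL = ⌊$27,116/4⌋ = $6,779 → take SL $6,779. Book value $23,937.
Year 5: DB = ⌊$23,937 × 125%/7⌋ = $4,274; SL = ⌊$20,337/3⌋ = $6,779 → take SL $6,779. Book value $17,158.
Accumulated through year 5 = $55,568 − $17,158 = $38,410.

$38,410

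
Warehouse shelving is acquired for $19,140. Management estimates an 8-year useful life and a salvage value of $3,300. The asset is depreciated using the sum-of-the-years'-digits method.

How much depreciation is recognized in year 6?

Depreciable base = $19,140 − $3,300 = $15,840.
Sum of the years' digits = 8+7+6+5+4+3+2+1 = 36.
Year 1: $15,840 × 8/36 = $3,520. Book value $15,620.
Year 2: $15,840 × 7/36 = $3,080. Book value $12,540.
Year 3: $15,840 × 6/36 = $2,640. Book value $9,900.
Year 4: $15,840 × 5/36 = $2,200. Book value $7,700.
Year 5: $15,840 × 4/36 = $1,760. Book value $5,940.
Year 6: $15,840 × 3/36 = $1,320. Book value $4,620.

$1,320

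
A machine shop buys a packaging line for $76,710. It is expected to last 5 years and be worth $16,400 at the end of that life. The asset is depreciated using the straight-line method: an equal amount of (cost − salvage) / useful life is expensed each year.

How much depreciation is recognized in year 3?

Depreciable base = $76,710 − $16,400 = $60,310.
Annual expense = $60,310 / 5 = $12,062.

$12,062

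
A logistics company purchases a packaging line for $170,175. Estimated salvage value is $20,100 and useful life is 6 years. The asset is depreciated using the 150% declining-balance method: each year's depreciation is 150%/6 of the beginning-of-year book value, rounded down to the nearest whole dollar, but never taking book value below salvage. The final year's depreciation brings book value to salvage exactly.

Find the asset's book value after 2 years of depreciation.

Depreciable base = $170,175 − $20,100 = $150,075.
Year 1: ⌊$170,175 × 150%/6⌋ = $42,543. Book value $127,632.
Year 2: ⌊$127,632 × 150%/6⌋ = $31,908. Book value $95,724.

$95,724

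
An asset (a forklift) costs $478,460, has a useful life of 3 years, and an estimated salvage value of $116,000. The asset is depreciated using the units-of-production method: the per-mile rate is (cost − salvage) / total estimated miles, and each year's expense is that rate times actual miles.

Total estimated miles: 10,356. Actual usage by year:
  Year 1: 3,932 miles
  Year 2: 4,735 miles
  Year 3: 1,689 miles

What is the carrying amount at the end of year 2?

Depreciable base = $478,460 − $116,000 = $362,460.
Rate = $362,460 / 10,356 miles = $35 per mile.
Year 1: 3,932 × $35 = $137,620. Book value $340,840.
Year 2: 4,735 × $35 = $165,725. Book value $175,115.

$175,115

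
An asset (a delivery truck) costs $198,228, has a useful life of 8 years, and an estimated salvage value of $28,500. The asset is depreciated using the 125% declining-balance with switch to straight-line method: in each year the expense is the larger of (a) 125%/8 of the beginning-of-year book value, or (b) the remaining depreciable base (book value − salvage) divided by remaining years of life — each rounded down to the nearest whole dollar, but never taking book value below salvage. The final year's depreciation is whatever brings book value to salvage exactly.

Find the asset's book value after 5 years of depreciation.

$82,476

Depreciable base = $198,228 − $28,500 = $169,728.
Year 1: DB = ⌊$198,228 × 125%/8⌋ = $30,973; SL = ⌊$169,728/8⌋ = $21,216 → take DB $30,973. Book value $167,255.
Year 2: DB = ⌊$167,255 × 125%/8⌋ = $26,133; SL = ⌊$138,755/7⌋ = $19,822 → take DB $26,133. Book value $141,122.
Year 3: DB = ⌊$141,122 × 125%/8⌋ = $22,050; SL = ⌊$112,622/6⌋ = $18,770 → take DB $22,050. Book value $119,072.
Year 4: DB = ⌊$119,072 × 125%/8⌋ = $18,605; SL = ⌊$90,572/5⌋ = $18,114 → take DB $18,605. Book value $100,467.
Year 5: DB = ⌊$100,467 × 125%/8⌋ = $15,697; SL = ⌊$71,967/4⌋ = $17,991 → take SL $17,991. Book value $82,476.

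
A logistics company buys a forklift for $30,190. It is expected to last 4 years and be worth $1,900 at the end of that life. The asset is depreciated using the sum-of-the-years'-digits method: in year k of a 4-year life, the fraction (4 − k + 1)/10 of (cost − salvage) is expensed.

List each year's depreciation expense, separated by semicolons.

$11,316; $8,487; $5,658; $2,829

Depreciable base = $30,190 − $1,900 = $28,290.
Sum of the years' digits = 4+3+2+1 = 10.
Year 1: $28,290 × 4/10 = $11,316. Book value $18,874.
Year 2: $28,290 × 3/10 = $8,487. Book value $10,387.
Year 3: $28,290 × 2/10 = $5,658. Book value $4,729.
Year 4: $28,290 × 1/10 = $2,829. Book value $1,900.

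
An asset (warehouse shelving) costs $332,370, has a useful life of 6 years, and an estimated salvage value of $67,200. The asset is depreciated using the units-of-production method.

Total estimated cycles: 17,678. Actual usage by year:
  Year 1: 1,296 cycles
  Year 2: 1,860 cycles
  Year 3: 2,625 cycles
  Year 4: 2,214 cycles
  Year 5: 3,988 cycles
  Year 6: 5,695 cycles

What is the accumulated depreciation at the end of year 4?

$119,925

Depreciable base = $332,370 − $67,200 = $265,170.
Rate = $265,170 / 17,678 cycles = $15 per cycle.
Year 1: 1,296 × $15 = $19,440. Book value $312,930.
Year 2: 1,860 × $15 = $27,900. Book value $285,030.
Year 3: 2,625 × $15 = $39,375. Book value $245,655.
Year 4: 2,214 × $15 = $33,210. Book value $212,445.
Accumulated through year 4 = $332,370 − $212,445 = $119,925.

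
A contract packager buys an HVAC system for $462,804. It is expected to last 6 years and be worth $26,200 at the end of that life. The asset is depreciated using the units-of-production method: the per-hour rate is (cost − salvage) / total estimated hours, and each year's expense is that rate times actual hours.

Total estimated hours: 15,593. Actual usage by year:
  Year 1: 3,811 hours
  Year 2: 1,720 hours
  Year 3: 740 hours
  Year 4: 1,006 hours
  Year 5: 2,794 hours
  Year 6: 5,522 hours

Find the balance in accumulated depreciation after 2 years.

$154,868

Depreciable base = $462,804 − $26,200 = $436,604.
Rate = $436,604 / 15,593 hours = $28 per hour.
Year 1: 3,811 × $28 = $106,708. Book value $356,096.
Year 2: 1,720 × $28 = $48,160. Book value $307,936.
Accumulated through year 2 = $462,804 − $307,936 = $154,868.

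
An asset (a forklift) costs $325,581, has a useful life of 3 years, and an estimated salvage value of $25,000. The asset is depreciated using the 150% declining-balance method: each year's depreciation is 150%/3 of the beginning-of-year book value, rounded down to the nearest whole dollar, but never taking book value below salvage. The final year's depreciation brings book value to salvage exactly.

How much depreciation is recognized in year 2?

$81,395

Depreciable base = $325,581 − $25,000 = $300,581.
Year 1: ⌊$325,581 × 150%/3⌋ = $162,790. Book value $162,791.
Year 2: ⌊$162,791 × 150%/3⌋ = $81,395. Book value $81,396.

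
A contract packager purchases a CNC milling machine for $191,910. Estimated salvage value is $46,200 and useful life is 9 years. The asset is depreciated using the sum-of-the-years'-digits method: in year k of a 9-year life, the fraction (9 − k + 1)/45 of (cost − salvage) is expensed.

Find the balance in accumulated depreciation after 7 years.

$135,996

Depreciable base = $191,910 − $46,200 = $145,710.
Sum of the years' digits = 9+8+7+6+5+4+3+2+1 = 45.
Year 1: $145,710 × 9/45 = $29,142. Book value $162,768.
Year 2: $145,710 × 8/45 = $25,904. Book value $136,864.
Year 3: $145,710 × 7/45 = $22,666. Book value $114,198.
Year 4: $145,710 × 6/45 = $19,428. Book value $94,770.
Year 5: $145,710 × 5/45 = $16,190. Book value $78,580.
Year 6: $145,710 × 4/45 = $12,952. Book value $65,628.
Year 7: $145,710 × 3/45 = $9,714. Book value $55,914.
Accumulated through year 7 = $191,910 − $55,914 = $135,996.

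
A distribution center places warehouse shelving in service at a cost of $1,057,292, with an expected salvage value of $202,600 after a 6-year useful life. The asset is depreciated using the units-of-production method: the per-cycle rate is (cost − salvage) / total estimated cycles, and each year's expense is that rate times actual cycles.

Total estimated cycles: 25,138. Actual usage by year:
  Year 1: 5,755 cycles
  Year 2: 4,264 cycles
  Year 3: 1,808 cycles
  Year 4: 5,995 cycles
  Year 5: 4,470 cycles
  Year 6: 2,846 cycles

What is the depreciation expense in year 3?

Depreciable base = $1,057,292 − $202,600 = $854,692.
Rate = $854,692 / 25,138 cycles = $34 per cycle.
Year 1: 5,755 × $34 = $195,670. Book value $861,622.
Year 2: 4,264 × $34 = $144,976. Book value $716,646.
Year 3: 1,808 × $34 = $61,472. Book value $655,174.

$61,472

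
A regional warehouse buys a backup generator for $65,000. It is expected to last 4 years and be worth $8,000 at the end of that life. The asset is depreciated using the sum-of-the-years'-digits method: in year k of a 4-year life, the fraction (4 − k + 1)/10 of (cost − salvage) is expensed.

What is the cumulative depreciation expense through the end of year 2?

$39,900

Depreciable base = $65,000 − $8,000 = $57,000.
Sum of the years' digits = 4+3+2+1 = 10.
Year 1: $57,000 × 4/10 = $22,800. Book value $42,200.
Year 2: $57,000 × 3/10 = $17,100. Book value $25,100.
Accumulated through year 2 = $65,000 − $25,100 = $39,900.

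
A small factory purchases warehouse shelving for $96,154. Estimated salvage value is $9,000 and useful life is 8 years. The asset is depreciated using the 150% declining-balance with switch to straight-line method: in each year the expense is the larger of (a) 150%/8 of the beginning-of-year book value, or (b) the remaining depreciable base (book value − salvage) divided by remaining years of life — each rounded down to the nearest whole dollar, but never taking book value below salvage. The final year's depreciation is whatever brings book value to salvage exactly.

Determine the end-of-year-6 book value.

Depreciable base = $96,154 − $9,000 = $87,154.
Year 1: DB = ⌊$96,154 × 150%/8⌋ = $18,028; SL = ⌊$87,154/8⌋ = $10,894 → take DB $18,028. Book value $78,126.
Year 2: DB = ⌊$78,126 × 150%/8⌋ = $14,648; SL = ⌊$69,126/7⌋ = $9,875 → take DB $14,648. Book value $63,478.
Year 3: DB = ⌊$63,478 × 150%/8⌋ = $11,902; SL = ⌊$54,478/6⌋ = $9,079 → take DB $11,902. Book value $51,576.
Year 4: DB = ⌊$51,576 × 150%/8⌋ = $9,670; SL = ⌊$42,576/5⌋ = $8,515 → take DB $9,670. Book value $41,906.
Year 5: DB = ⌊$41,906 × 150%/8⌋ = $7,857; SL = ⌊$32,906/4⌋ = $8,226 → take SL $8,226. Book value $33,680.
Year 6: DB = ⌊$33,680 × 150%/8⌋ = $6,315; SL = ⌊$24,680/3⌋ = $8,226 → take SL $8,226. Book value $25,454.

$25,454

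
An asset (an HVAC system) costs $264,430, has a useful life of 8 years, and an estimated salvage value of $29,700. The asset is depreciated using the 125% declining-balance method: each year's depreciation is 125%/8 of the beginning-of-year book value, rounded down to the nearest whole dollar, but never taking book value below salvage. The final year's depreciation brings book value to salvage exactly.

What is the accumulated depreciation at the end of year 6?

Depreciable base = $264,430 − $29,700 = $234,730.
Year 1: ⌊$264,430 × 125%/8⌋ = $41,317. Book value $223,113.
Year 2: ⌊$223,113 × 125%/8⌋ = $34,861. Book value $188,252.
Year 3: ⌊$188,252 × 125%/8⌋ = $29,414. Book value $158,838.
Year 4: ⌊$158,838 × 125%/8⌋ = $24,818. Book value $134,020.
Year 5: ⌊$134,020 × 125%/8⌋ = $20,940. Book value $113,080.
Year 6: ⌊$113,080 × 125%/8⌋ = $17,668. Book value $95,412.
Accumulated through year 6 = $264,430 − $95,412 = $169,018.

$169,018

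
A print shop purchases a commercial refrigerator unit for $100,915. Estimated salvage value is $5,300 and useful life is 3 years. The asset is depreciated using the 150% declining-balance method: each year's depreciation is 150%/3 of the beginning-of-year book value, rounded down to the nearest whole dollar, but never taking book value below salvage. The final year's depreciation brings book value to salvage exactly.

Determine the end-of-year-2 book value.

Depreciable base = $100,915 − $5,300 = $95,615.
Year 1: ⌊$100,915 × 150%/3⌋ = $50,457. Book value $50,458.
Year 2: ⌊$50,458 × 150%/3⌋ = $25,229. Book value $25,229.

$25,229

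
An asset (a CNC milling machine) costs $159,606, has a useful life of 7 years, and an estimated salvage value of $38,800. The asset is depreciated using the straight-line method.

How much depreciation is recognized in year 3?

$17,258

Depreciable base = $159,606 − $38,800 = $120,806.
Annual expense = $120,806 / 7 = $17,258.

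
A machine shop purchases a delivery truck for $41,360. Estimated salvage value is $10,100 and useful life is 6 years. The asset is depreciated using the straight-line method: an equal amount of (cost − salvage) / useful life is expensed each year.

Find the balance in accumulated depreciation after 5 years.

$26,050

Depreciable base = $41,360 − $10,100 = $31,260.
Annual expense = $31,260 / 6 = $5,210.
End of year 1: book value $36,150.
End of year 2: book value $30,940.
End of year 3: book value $25,730.
End of year 4: book value $20,520.
End of year 5: book value $15,310.
Accumulated through year 5 = $41,360 − $15,310 = $26,050.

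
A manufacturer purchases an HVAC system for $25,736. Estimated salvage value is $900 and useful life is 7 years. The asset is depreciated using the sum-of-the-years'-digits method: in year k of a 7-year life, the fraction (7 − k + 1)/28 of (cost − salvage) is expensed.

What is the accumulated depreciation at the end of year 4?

Depreciable base = $25,736 − $900 = $24,836.
Sum of the years' digits = 7+6+5+4+3+2+1 = 28.
Year 1: $24,836 × 7/28 = $6,209. Book value $19,527.
Year 2: $24,836 × 6/28 = $5,322. Book value $14,205.
Year 3: $24,836 × 5/28 = $4,435. Book value $9,770.
Year 4: $24,836 × 4/28 = $3,548. Book value $6,222.
Accumulated through year 4 = $25,736 − $6,222 = $19,514.

$19,514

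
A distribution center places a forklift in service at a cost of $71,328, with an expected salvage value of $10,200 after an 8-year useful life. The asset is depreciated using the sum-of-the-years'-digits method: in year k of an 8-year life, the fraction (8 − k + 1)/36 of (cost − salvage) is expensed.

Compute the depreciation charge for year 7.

$3,396

Depreciable base = $71,328 − $10,200 = $61,128.
Sum of the years' digits = 8+7+6+5+4+3+2+1 = 36.
Year 1: $61,128 × 8/36 = $13,584. Book value $57,744.
Year 2: $61,128 × 7/36 = $11,886. Book value $45,858.
Year 3: $61,128 × 6/36 = $10,188. Book value $35,670.
Year 4: $61,128 × 5/36 = $8,490. Book value $27,180.
Year 5: $61,128 × 4/36 = $6,792. Book value $20,388.
Year 6: $61,128 × 3/36 = $5,094. Book value $15,294.
Year 7: $61,128 × 2/36 = $3,396. Book value $11,898.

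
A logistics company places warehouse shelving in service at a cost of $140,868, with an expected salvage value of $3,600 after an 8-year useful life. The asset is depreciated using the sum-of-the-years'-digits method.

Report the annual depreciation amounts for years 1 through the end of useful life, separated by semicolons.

Depreciable base = $140,868 − $3,600 = $137,268.
Sum of the years' digits = 8+7+6+5+4+3+2+1 = 36.
Year 1: $137,268 × 8/36 = $30,504. Book value $110,364.
Year 2: $137,268 × 7/36 = $26,691. Book value $83,673.
Year 3: $137,268 × 6/36 = $22,878. Book value $60,795.
Year 4: $137,268 × 5/36 = $19,065. Book value $41,730.
Year 5: $137,268 × 4/36 = $15,252. Book value $26,478.
Year 6: $137,268 × 3/36 = $11,439. Book value $15,039.
Year 7: $137,268 × 2/36 = $7,626. Book value $7,413.
Year 8: $137,268 × 1/36 = $3,813. Book value $3,600.

$30,504; $26,691; $22,878; $19,065; $15,252; $11,439; $7,626; $3,813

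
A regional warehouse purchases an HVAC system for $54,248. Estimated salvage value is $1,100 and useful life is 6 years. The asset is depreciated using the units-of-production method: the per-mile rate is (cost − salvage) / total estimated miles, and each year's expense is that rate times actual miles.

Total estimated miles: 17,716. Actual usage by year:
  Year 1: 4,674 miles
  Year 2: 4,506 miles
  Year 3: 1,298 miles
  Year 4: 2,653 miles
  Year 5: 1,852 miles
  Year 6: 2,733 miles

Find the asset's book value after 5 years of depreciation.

$9,299

Depreciable base = $54,248 − $1,100 = $53,148.
Rate = $53,148 / 17,716 miles = $3 per mile.
Year 1: 4,674 × $3 = $14,022. Book value $40,226.
Year 2: 4,506 × $3 = $13,518. Book value $26,708.
Year 3: 1,298 × $3 = $3,894. Book value $22,814.
Year 4: 2,653 × $3 = $7,959. Book value $14,855.
Year 5: 1,852 × $3 = $5,556. Book value $9,299.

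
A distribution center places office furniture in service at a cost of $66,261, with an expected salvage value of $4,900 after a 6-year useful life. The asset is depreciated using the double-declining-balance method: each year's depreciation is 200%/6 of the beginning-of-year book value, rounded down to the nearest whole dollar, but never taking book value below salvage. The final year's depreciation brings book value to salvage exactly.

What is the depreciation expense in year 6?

Depreciable base = $66,261 − $4,900 = $61,361.
Year 1: ⌊$66,261 × 200%/6⌋ = $22,087. Book value $44,174.
Year 2: ⌊$44,174 × 200%/6⌋ = $14,724. Book value $29,450.
Year 3: ⌊$29,450 × 200%/6⌋ = $9,816. Book value $19,634.
Year 4: ⌊$19,634 × 200%/6⌋ = $6,544. Book value $13,090.
Year 5: ⌊$13,090 × 200%/6⌋ = $4,363. Book value $8,727.
Year 6 (final): $8,727 − $4,900 = $3,827. Book value $4,900.

$3,827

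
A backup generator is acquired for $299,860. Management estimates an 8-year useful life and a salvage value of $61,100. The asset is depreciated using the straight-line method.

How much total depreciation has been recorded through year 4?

$119,380

Depreciable base = $299,860 − $61,100 = $238,760.
Annual expense = $238,760 / 8 = $29,845.
End of year 1: book value $270,015.
End of year 2: book value $240,170.
End of year 3: book value $210,325.
End of year 4: book value $180,480.
Accumulated through year 4 = $299,860 − $180,480 = $119,380.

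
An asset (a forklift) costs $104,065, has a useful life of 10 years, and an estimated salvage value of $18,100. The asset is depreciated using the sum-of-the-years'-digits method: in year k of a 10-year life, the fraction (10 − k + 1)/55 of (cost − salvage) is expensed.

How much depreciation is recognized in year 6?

Depreciable base = $104,065 − $18,100 = $85,965.
Sum of the years' digits = 10+9+8+7+6+5+4+3+2+1 = 55.
Year 1: $85,965 × 10/55 = $15,630. Book value $88,435.
Year 2: $85,965 × 9/55 = $14,067. Book value $74,368.
Year 3: $85,965 × 8/55 = $12,504. Book value $61,864.
Year 4: $85,965 × 7/55 = $10,941. Book value $50,923.
Year 5: $85,965 × 6/55 = $9,378. Book value $41,545.
Year 6: $85,965 × 5/55 = $7,815. Book value $33,730.

$7,815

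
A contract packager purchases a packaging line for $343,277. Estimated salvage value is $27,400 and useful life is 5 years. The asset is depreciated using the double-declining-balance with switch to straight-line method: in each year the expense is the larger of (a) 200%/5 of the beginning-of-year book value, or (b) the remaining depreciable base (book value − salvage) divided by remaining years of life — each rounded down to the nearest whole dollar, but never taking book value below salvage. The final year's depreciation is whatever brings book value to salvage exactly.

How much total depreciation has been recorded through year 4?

Depreciable base = $343,277 − $27,400 = $315,877.
Year 1: DB = ⌊$343,277 × 200%/5⌋ = $137,310; SL = ⌊$315,877/5⌋ = $63,175 → take DB $137,310. Book value $205,967.
Year 2: DB = ⌊$205,967 × 200%/5⌋ = $82,386; SL = ⌊$178,567/4⌋ = $44,641 → take DB $82,386. Book value $123,581.
Year 3: DB = ⌊$123,581 × 200%/5⌋ = $49,432; SL = ⌊$96,181/3⌋ = $32,060 → take DB $49,432. Book value $74,149.
Year 4: DB = ⌊$74,149 × 200%/5⌋ = $29,659; SL = ⌊$46,749/2⌋ = $23,374 → take DB $29,659. Book value $44,490.
Accumulated through year 4 = $343,277 − $44,490 = $298,787.

$298,787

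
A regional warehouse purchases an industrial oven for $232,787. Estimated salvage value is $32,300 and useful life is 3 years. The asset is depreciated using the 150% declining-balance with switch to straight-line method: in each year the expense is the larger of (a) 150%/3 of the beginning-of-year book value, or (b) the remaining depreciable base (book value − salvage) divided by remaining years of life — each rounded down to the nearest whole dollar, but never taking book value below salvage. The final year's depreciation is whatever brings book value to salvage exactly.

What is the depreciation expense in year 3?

Depreciable base = $232,787 − $32,300 = $200,487.
Year 1: DB = ⌊$232,787 × 150%/3⌋ = $116,393; SL = ⌊$200,487/3⌋ = $66,829 → take DB $116,393. Book value $116,394.
Year 2: DB = ⌊$116,394 × 150%/3⌋ = $58,197; SL = ⌊$84,094/2⌋ = $42,047 → take DB $58,197. Book value $58,197.
Year 3 (final): $58,197 − $32,300 = $25,897. Book value $32,300.

$25,897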